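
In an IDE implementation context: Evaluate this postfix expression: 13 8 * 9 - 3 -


Processing tokens left to right:
Push 13, Push 8
Pop 13 and 8, compute 13 * 8 = 104, push 104
Push 9
Pop 104 and 9, compute 104 - 9 = 95, push 95
Push 3
Pop 95 and 3, compute 95 - 3 = 92, push 92
Stack result: 92

92


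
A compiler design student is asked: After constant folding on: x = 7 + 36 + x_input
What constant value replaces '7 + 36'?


Identifying constant sub-expression:
  Original: x = 7 + 36 + x_input
  7 and 36 are both compile-time constants
  Evaluating: 7 + 36 = 43
  After folding: x = 43 + x_input

43


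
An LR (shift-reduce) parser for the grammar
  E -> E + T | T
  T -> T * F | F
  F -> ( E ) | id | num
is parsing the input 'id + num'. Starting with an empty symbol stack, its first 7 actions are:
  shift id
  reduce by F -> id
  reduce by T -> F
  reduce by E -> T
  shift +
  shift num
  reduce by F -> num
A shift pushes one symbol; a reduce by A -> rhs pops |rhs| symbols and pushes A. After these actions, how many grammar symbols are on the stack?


Tracking the symbol stack through each action:
  Action 1: shift 'id' : push -> stack = [id] (size 1)
  Action 2: reduce by F -> id : pop 1, push F -> stack = [F] (size 1)
  Action 3: reduce by T -> F : pop 1, push T -> stack = [T] (size 1)
  Action 4: reduce by E -> T : pop 1, push E -> stack = [E] (size 1)
  Action 5: shift '+' : push -> stack = [E, +] (size 2)
  Action 6: shift 'num' : push -> stack = [E, +, num] (size 3)
  Action 7: reduce by F -> num : pop 1, push F -> stack = [E, +, F] (size 3)
Final stack size: 3

3


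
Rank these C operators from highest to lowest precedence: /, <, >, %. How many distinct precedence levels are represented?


Looking up precedence for each operator:
  / -> precedence 6
  < -> precedence 4
  > -> precedence 4
  % -> precedence 6
Sorted highest to lowest: /, %, <, >
Distinct precedence values: [6, 4]
Number of distinct levels: 2

2


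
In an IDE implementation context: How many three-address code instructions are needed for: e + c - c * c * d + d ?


Expression: e + c - c * c * d + d
Generating three-address code (respecting * over +/- precedence):
  Instruction 1: t1 = c * c
  Instruction 2: t2 = t1 * d
  Instruction 3: t3 = e + c
  Instruction 4: t4 = t3 - t2
  Instruction 5: t5 = t4 + d
Total instructions: 5

5


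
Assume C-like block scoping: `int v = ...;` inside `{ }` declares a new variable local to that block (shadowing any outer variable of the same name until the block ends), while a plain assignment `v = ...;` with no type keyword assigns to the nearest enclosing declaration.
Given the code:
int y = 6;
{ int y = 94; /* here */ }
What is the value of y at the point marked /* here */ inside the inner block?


Analyzing scoping rules:
Outer scope: declares y = 6
Inner block: 'int y = 94;' declares a NEW y that shadows the outer one
Inside the block the inner declaration is in scope -> 94
Result: 94

94


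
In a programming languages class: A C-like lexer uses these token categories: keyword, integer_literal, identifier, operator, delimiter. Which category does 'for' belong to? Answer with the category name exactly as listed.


Token: 'for'
Checking categories:
  identifier: no
  integer_literal: no
  operator: no
  keyword: YES
  delimiter: no
Category: keyword

keyword


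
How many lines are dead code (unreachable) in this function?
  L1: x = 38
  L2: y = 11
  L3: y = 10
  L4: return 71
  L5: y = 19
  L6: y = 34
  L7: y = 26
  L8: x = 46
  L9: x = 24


Analyzing control flow:
  L1: reachable (before return)
  L2: reachable (before return)
  L3: reachable (before return)
  L4: reachable (return statement)
  L5: DEAD (after return at L4)
  L6: DEAD (after return at L4)
  L7: DEAD (after return at L4)
  L8: DEAD (after return at L4)
  L9: DEAD (after return at L4)
Return at L4, total lines = 9
Dead lines: L5 through L9
Count: 5

5


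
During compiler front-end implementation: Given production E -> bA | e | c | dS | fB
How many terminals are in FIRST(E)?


Production: E -> bA | e | c | dS | fB
Examining each alternative for leading terminals:
  E -> bA : first terminal = 'b'
  E -> e : first terminal = 'e'
  E -> c : first terminal = 'c'
  E -> dS : first terminal = 'd'
  E -> fB : first terminal = 'f'
FIRST(E) = {b, c, d, e, f}
Count: 5

5


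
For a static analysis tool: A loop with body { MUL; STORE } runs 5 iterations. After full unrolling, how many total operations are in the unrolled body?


Loop body operations: MUL, STORE (2 ops per iteration)
Unrolling 5 iterations:
  Iteration 1: MUL, STORE (2 ops)
  Iteration 2: MUL, STORE (2 ops)
  Iteration 3: MUL, STORE (2 ops)
  Iteration 4: MUL, STORE (2 ops)
  Iteration 5: MUL, STORE (2 ops)
Total: 5 iterations * 2 ops/iter = 10 operations

10


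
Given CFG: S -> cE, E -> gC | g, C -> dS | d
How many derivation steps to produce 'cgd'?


Grammar: S -> cE, E -> gC | g, C -> dS | d
Deriving 'cgd':
Step 1: S -> cE => cE
Step 2: E -> gC => cgC
Step 3: C -> d => cgd
Total derivation steps: 3

3


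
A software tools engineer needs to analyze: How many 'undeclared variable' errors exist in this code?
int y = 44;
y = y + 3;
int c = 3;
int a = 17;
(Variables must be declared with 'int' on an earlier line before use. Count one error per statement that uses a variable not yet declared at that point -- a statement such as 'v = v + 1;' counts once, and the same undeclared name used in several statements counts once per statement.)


Scanning code line by line:
  Line 1: declare 'y' -> declared = ['y']
  Line 2: use 'y' -> OK (declared)
  Line 3: declare 'c' -> declared = ['c', 'y']
  Line 4: declare 'a' -> declared = ['a', 'c', 'y']
Total undeclared variable errors: 0

0


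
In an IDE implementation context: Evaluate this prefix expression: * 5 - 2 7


Parsing prefix expression: * 5 - 2 7
Step 1: Innermost operation '- 2 7'
  2 - 7 = -5
Step 2: Outer operation '* 5 [-5]'
  5 * -5 = -25

-25


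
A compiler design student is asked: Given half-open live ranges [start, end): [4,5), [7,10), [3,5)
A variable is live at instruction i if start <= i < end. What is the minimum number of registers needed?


Live ranges:
  Var0: [4, 5)
  Var1: [7, 10)
  Var2: [3, 5)
Sweep-line events (position, delta, active):
  pos=3 start -> active=1
  pos=4 start -> active=2
  pos=5 end -> active=1
  pos=5 end -> active=0
  pos=7 start -> active=1
  pos=10 end -> active=0
Maximum simultaneous active: 2
Minimum registers needed: 2

2


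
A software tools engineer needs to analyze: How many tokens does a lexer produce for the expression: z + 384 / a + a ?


Scanning 'z + 384 / a + a'
Token 1: 'z' -> identifier
Token 2: '+' -> operator
Token 3: '384' -> integer_literal
Token 4: '/' -> operator
Token 5: 'a' -> identifier
Token 6: '+' -> operator
Token 7: 'a' -> identifier
Total tokens: 7

7


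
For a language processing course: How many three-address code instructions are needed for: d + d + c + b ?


Expression: d + d + c + b
Generating three-address code (respecting * over +/- precedence):
  Instruction 1: t1 = d + d
  Instruction 2: t2 = t1 + c
  Instruction 3: t3 = t2 + b
Total instructions: 3

3


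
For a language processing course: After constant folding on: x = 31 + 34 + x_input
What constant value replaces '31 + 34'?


Identifying constant sub-expression:
  Original: x = 31 + 34 + x_input
  31 and 34 are both compile-time constants
  Evaluating: 31 + 34 = 65
  After folding: x = 65 + x_input

65


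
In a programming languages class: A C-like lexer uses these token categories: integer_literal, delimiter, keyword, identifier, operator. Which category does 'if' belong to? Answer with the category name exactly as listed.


Token: 'if'
Checking categories:
  identifier: no
  integer_literal: no
  operator: no
  keyword: YES
  delimiter: no
Category: keyword

keyword


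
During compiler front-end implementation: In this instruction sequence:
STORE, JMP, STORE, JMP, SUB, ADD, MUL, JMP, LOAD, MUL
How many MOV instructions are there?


Scanning instruction sequence for MOV:
  Position 1: STORE
  Position 2: JMP
  Position 3: STORE
  Position 4: JMP
  Position 5: SUB
  Position 6: ADD
  Position 7: MUL
  Position 8: JMP
  Position 9: LOAD
  Position 10: MUL
Matches at positions: []
Total MOV count: 0

0


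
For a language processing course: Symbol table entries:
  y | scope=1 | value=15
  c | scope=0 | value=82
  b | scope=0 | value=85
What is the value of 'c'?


Searching symbol table for 'c':
  y | scope=1 | value=15
  c | scope=0 | value=82 <- MATCH
  b | scope=0 | value=85
Found 'c' at scope 0 with value 82

82


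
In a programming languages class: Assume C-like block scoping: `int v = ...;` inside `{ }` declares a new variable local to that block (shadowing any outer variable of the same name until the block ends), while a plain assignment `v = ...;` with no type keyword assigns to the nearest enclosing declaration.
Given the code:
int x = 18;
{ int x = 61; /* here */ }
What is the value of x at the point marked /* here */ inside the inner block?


Analyzing scoping rules:
Outer scope: declares x = 18
Inner block: 'int x = 61;' declares a NEW x that shadows the outer one
Inside the block the inner declaration is in scope -> 61
Result: 61

61


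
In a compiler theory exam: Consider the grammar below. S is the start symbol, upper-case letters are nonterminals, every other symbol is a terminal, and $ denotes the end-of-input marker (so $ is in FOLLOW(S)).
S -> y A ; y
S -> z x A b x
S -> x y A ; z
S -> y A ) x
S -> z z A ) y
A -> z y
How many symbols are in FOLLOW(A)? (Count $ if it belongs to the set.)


S is the start symbol and does not occur in any rule body, so FOLLOW(S) = {$}.
Examining every occurrence of A in a rule body:
  S -> y A ; y : A is followed by terminal ';' -> add ';'
  S -> z x A b x : A is followed by terminal 'b' -> add 'b'
  S -> x y A ; z : A is followed by terminal ';' -> add ';' (already in the set)
  S -> y A ) x : A is followed by terminal ')' -> add ')'
  S -> z z A ) y : A is followed by terminal ')' -> add ')' (already in the set)
  A -> z y : A does not occur in the body -> contributes nothing
FOLLOW(A) = {), ;, b}
Count: 3

3


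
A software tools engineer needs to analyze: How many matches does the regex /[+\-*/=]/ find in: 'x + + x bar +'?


Pattern: /[+\-*/=]/ (operators)
Input: 'x + + x bar +'
Scanning for matches:
  Match 1: '+'
  Match 2: '+'
  Match 3: '+'
Total matches: 3

3


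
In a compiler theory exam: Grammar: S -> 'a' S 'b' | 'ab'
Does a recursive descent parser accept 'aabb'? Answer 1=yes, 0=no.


Grammar accepts strings of the form a^n b^n (n >= 1)
Word: 'aabb'
Counting: 2 a's and 2 b's
Check: 2 == 2? Yes
Derivation (S -> aSb applied 1 time(s), then S -> ab): S => aSb => aabb
Accepted

1


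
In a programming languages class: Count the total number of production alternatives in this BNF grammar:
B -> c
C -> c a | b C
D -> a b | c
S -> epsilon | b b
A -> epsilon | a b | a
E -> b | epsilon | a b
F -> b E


Counting alternatives per rule:
  B: 1 alternative(s)
  C: 2 alternative(s)
  D: 2 alternative(s)
  S: 2 alternative(s)
  A: 3 alternative(s)
  E: 3 alternative(s)
  F: 1 alternative(s)
Sum: 1 + 2 + 2 + 2 + 3 + 3 + 1 = 14

14


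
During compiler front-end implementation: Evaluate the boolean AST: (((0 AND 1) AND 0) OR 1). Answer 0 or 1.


Step 1: Evaluate inner node
  0 AND 1 = 0
Step 2: Evaluate next node
  0 AND 0 = 0
Step 3: Evaluate root node
  0 OR 1 = 1

1


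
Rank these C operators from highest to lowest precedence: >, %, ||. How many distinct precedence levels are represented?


Looking up precedence for each operator:
  > -> precedence 4
  % -> precedence 6
  || -> precedence 1
Sorted highest to lowest: %, >, ||
Distinct precedence values: [6, 4, 1]
Number of distinct levels: 3

3


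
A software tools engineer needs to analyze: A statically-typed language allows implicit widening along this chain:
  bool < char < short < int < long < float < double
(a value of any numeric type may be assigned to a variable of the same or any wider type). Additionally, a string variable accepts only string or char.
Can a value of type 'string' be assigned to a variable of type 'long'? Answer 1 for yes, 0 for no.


Target variable type: long
Source value type: string
Rule: string cannot widen to any numeric type
Result: 0

0


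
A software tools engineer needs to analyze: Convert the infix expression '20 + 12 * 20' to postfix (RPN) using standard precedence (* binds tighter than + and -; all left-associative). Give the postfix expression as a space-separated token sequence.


Applying the shunting-yard algorithm:
  Operand 20 -> output
  Push '+' onto operator stack -> op-stack: [+]
  Operand 12 -> output
  Push '*' onto operator stack -> op-stack: [+, *]
  Operand 20 -> output
  End of input: pop '*' to output
  End of input: pop '+' to output
Postfix result: 20 12 20 * +

20 12 20 * +


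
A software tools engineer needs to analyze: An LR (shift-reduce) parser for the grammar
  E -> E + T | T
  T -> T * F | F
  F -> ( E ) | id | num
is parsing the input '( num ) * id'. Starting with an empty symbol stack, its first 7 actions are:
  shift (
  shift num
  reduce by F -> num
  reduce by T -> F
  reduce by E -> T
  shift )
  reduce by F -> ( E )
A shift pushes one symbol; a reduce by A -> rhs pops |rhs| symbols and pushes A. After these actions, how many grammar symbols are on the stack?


Tracking the symbol stack through each action:
  Action 1: shift '(' : push -> stack = [(] (size 1)
  Action 2: shift 'num' : push -> stack = [(, num] (size 2)
  Action 3: reduce by F -> num : pop 1, push F -> stack = [(, F] (size 2)
  Action 4: reduce by T -> F : pop 1, push T -> stack = [(, T] (size 2)
  Action 5: reduce by E -> T : pop 1, push E -> stack = [(, E] (size 2)
  Action 6: shift ')' : push -> stack = [(, E, )] (size 3)
  Action 7: reduce by F -> ( E ) : pop 3, push F -> stack = [F] (size 1)
Final stack size: 1

1


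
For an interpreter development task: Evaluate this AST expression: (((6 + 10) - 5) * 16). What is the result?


Expression: (((6 + 10) - 5) * 16)
Evaluating step by step:
  6 + 10 = 16
  16 - 5 = 11
  11 * 16 = 176
Result: 176

176


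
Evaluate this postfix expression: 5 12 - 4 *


Processing tokens left to right:
Push 5, Push 12
Pop 5 and 12, compute 5 - 12 = -7, push -7
Push 4
Pop -7 and 4, compute -7 * 4 = -28, push -28
Stack result: -28

-28


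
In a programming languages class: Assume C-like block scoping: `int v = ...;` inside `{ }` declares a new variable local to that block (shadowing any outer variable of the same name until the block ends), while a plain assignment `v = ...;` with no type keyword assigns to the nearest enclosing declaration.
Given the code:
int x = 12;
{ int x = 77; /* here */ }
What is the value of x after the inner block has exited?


Analyzing scoping rules:
Outer scope: declares x = 12
Inner block: 'int x = 77;' declares a NEW x that shadows the outer one
When the block exits the inner x goes out of scope; the outer x was never modified -> 12
Result: 12

12


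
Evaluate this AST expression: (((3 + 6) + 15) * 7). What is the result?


Expression: (((3 + 6) + 15) * 7)
Evaluating step by step:
  3 + 6 = 9
  9 + 15 = 24
  24 * 7 = 168
Result: 168

168


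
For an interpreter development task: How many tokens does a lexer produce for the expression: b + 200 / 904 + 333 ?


Scanning 'b + 200 / 904 + 333'
Token 1: 'b' -> identifier
Token 2: '+' -> operator
Token 3: '200' -> integer_literal
Token 4: '/' -> operator
Token 5: '904' -> integer_literal
Token 6: '+' -> operator
Token 7: '333' -> integer_literal
Total tokens: 7

7


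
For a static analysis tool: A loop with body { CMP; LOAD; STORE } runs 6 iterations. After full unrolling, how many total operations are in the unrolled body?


Loop body operations: CMP, LOAD, STORE (3 ops per iteration)
Unrolling 6 iterations:
  Iteration 1: CMP, LOAD, STORE (3 ops)
  Iteration 2: CMP, LOAD, STORE (3 ops)
  Iteration 3: CMP, LOAD, STORE (3 ops)
  Iteration 4: CMP, LOAD, STORE (3 ops)
  Iteration 5: CMP, LOAD, STORE (3 ops)
  Iteration 6: CMP, LOAD, STORE (3 ops)
Total: 6 iterations * 3 ops/iter = 18 operations

18


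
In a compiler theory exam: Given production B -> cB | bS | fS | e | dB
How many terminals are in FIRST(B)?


Production: B -> cB | bS | fS | e | dB
Examining each alternative for leading terminals:
  B -> cB : first terminal = 'c'
  B -> bS : first terminal = 'b'
  B -> fS : first terminal = 'f'
  B -> e : first terminal = 'e'
  B -> dB : first terminal = 'd'
FIRST(B) = {b, c, d, e, f}
Count: 5

5


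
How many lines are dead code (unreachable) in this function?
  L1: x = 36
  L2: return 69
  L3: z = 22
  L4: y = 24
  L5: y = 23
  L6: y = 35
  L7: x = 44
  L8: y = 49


Analyzing control flow:
  L1: reachable (before return)
  L2: reachable (return statement)
  L3: DEAD (after return at L2)
  L4: DEAD (after return at L2)
  L5: DEAD (after return at L2)
  L6: DEAD (after return at L2)
  L7: DEAD (after return at L2)
  L8: DEAD (after return at L2)
Return at L2, total lines = 8
Dead lines: L3 through L8
Count: 6

6


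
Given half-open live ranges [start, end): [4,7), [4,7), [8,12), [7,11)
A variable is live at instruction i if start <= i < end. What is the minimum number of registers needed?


Live ranges:
  Var0: [4, 7)
  Var1: [4, 7)
  Var2: [8, 12)
  Var3: [7, 11)
Sweep-line events (position, delta, active):
  pos=4 start -> active=1
  pos=4 start -> active=2
  pos=7 end -> active=1
  pos=7 end -> active=0
  pos=7 start -> active=1
  pos=8 start -> active=2
  pos=11 end -> active=1
  pos=12 end -> active=0
Maximum simultaneous active: 2
Minimum registers needed: 2

2


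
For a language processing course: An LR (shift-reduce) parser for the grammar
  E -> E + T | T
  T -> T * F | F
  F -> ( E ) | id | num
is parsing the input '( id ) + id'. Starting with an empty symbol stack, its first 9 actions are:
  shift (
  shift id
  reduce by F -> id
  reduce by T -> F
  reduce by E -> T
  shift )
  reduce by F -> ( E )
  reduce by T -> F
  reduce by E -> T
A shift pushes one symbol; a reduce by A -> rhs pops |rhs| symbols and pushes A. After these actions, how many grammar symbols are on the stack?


Tracking the symbol stack through each action:
  Action 1: shift '(' : push -> stack = [(] (size 1)
  Action 2: shift 'id' : push -> stack = [(, id] (size 2)
  Action 3: reduce by F -> id : pop 1, push F -> stack = [(, F] (size 2)
  Action 4: reduce by T -> F : pop 1, push T -> stack = [(, T] (size 2)
  Action 5: reduce by E -> T : pop 1, push E -> stack = [(, E] (size 2)
  Action 6: shift ')' : push -> stack = [(, E, )] (size 3)
  Action 7: reduce by F -> ( E ) : pop 3, push F -> stack = [F] (size 1)
  Action 8: reduce by T -> F : pop 1, push T -> stack = [T] (size 1)
  Action 9: reduce by E -> T : pop 1, push E -> stack = [E] (size 1)
Final stack size: 1

1


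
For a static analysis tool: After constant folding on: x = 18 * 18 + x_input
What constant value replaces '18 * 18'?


Identifying constant sub-expression:
  Original: x = 18 * 18 + x_input
  18 and 18 are both compile-time constants
  Evaluating: 18 * 18 = 324
  After folding: x = 324 + x_input

324


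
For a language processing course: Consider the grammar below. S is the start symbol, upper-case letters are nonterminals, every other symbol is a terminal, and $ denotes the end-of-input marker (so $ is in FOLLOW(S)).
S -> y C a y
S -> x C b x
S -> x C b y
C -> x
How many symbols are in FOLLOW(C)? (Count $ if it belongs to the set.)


S is the start symbol and does not occur in any rule body, so FOLLOW(S) = {$}.
Examining every occurrence of C in a rule body:
  S -> y C a y : C is followed by terminal 'a' -> add 'a'
  S -> x C b x : C is followed by terminal 'b' -> add 'b'
  S -> x C b y : C is followed by terminal 'b' -> add 'b' (already in the set)
  C -> x : C does not occur in the body -> contributes nothing
FOLLOW(C) = {a, b}
Count: 2

2


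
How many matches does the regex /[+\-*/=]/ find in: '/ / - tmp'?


Pattern: /[+\-*/=]/ (operators)
Input: '/ / - tmp'
Scanning for matches:
  Match 1: '/'
  Match 2: '/'
  Match 3: '-'
Total matches: 3

3


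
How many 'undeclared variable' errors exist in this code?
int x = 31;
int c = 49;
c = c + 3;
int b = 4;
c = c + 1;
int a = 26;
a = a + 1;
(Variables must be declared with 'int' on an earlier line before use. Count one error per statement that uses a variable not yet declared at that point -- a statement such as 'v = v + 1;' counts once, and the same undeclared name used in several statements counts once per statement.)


Scanning code line by line:
  Line 1: declare 'x' -> declared = ['x']
  Line 2: declare 'c' -> declared = ['c', 'x']
  Line 3: use 'c' -> OK (declared)
  Line 4: declare 'b' -> declared = ['b', 'c', 'x']
  Line 5: use 'c' -> OK (declared)
  Line 6: declare 'a' -> declared = ['a', 'b', 'c', 'x']
  Line 7: use 'a' -> OK (declared)
Total undeclared variable errors: 0

0


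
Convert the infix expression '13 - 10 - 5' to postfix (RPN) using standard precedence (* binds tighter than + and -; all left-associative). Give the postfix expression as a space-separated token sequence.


Applying the shunting-yard algorithm:
  Operand 13 -> output
  Push '-' onto operator stack -> op-stack: [-]
  Operand 10 -> output
  See '-' (prec 1); top '-' (prec 1) >= it -> pop '-' to output
  Push '-' onto operator stack -> op-stack: [-]
  Operand 5 -> output
  End of input: pop '-' to output
Postfix result: 13 10 - 5 -

13 10 - 5 -


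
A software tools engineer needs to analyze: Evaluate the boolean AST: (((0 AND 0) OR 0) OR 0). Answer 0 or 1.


Step 1: Evaluate inner node
  0 AND 0 = 0
Step 2: Evaluate next node
  0 OR 0 = 0
Step 3: Evaluate root node
  0 OR 0 = 0

0


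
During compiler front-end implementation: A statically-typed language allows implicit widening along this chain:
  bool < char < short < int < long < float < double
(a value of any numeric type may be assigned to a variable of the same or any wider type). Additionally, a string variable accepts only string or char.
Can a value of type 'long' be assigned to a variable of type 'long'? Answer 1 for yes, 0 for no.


Target variable type: long
Source value type: long
Numeric ranks: long=4, long=4
Widening allowed iff rank(source) <= rank(target): 4 <= 4? Yes
Result: 1

1


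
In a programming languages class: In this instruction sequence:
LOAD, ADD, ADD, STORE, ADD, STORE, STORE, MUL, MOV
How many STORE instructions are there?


Scanning instruction sequence for STORE:
  Position 1: LOAD
  Position 2: ADD
  Position 3: ADD
  Position 4: STORE <- MATCH
  Position 5: ADD
  Position 6: STORE <- MATCH
  Position 7: STORE <- MATCH
  Position 8: MUL
  Position 9: MOV
Matches at positions: [4, 6, 7]
Total STORE count: 3

3


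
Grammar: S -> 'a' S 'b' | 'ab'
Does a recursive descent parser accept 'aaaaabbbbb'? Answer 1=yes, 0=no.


Grammar accepts strings of the form a^n b^n (n >= 1)
Word: 'aaaaabbbbb'
Counting: 5 a's and 5 b's
Check: 5 == 5? Yes
Derivation (S -> aSb applied 4 time(s), then S -> ab): S => aSb => aaSbb => aaaSbbb => aaaaSbbbb => aaaaabbbbb
Accepted

1


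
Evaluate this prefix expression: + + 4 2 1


Parsing prefix expression: + + 4 2 1
Step 1: Innermost operation '+ 4 2'
  4 + 2 = 6
Step 2: Outer operation '+ [6] 1'
  6 + 1 = 7

7


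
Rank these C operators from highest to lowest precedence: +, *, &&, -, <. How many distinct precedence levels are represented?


Looking up precedence for each operator:
  + -> precedence 5
  * -> precedence 6
  && -> precedence 2
  - -> precedence 5
  < -> precedence 4
Sorted highest to lowest: *, +, -, <, &&
Distinct precedence values: [6, 5, 4, 2]
Number of distinct levels: 4

4


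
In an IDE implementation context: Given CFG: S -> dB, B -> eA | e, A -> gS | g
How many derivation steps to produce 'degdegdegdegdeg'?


Grammar: S -> dB, B -> eA | e, A -> gS | g
Deriving 'degdegdegdegdeg':
Step 1: S -> dB => dB
Step 2: B -> eA => deA
Step 3: A -> gS => degS
Step 4: S -> dB => degdB
Step 5: B -> eA => degdeA
Step 6: A -> gS => degdegS
Step 7: S -> dB => degdegdB
Step 8: B -> eA => degdegdeA
Step 9: A -> gS => degdegdegS
Step 10: S -> dB => degdegdegdB
Step 11: B -> eA => degdegdegdeA
Step 12: A -> gS => degdegdegdegS
Step 13: S -> dB => degdegdegdegdB
Step 14: B -> eA => degdegdegdegdeA
Step 15: A -> g => degdegdegdegdeg
Total derivation steps: 15

15


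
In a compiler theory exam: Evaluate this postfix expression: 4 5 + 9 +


Processing tokens left to right:
Push 4, Push 5
Pop 4 and 5, compute 4 + 5 = 9, push 9
Push 9
Pop 9 and 9, compute 9 + 9 = 18, push 18
Stack result: 18

18


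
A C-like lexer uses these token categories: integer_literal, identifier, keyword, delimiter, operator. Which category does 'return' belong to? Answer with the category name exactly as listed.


Token: 'return'
Checking categories:
  identifier: no
  integer_literal: no
  operator: no
  keyword: YES
  delimiter: no
Category: keyword

keyword


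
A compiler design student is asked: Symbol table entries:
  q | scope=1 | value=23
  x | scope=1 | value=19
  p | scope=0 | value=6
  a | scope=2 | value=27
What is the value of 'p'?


Searching symbol table for 'p':
  q | scope=1 | value=23
  x | scope=1 | value=19
  p | scope=0 | value=6 <- MATCH
  a | scope=2 | value=27
Found 'p' at scope 0 with value 6

6


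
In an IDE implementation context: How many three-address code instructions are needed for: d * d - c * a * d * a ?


Expression: d * d - c * a * d * a
Generating three-address code (respecting * over +/- precedence):
  Instruction 1: t1 = d * d
  Instruction 2: t2 = c * a
  Instruction 3: t3 = t2 * d
  Instruction 4: t4 = t3 * a
  Instruction 5: t5 = t1 - t4
Total instructions: 5

5


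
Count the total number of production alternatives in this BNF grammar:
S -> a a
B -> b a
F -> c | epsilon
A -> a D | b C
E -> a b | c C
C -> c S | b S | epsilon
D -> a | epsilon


Counting alternatives per rule:
  S: 1 alternative(s)
  B: 1 alternative(s)
  F: 2 alternative(s)
  A: 2 alternative(s)
  E: 2 alternative(s)
  C: 3 alternative(s)
  D: 2 alternative(s)
Sum: 1 + 1 + 2 + 2 + 2 + 3 + 2 = 13

13


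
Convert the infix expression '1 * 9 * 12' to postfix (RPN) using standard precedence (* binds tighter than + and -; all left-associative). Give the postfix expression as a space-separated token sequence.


Applying the shunting-yard algorithm:
  Operand 1 -> output
  Push '*' onto operator stack -> op-stack: [*]
  Operand 9 -> output
  See '*' (prec 2); top '*' (prec 2) >= it -> pop '*' to output
  Push '*' onto operator stack -> op-stack: [*]
  Operand 12 -> output
  End of input: pop '*' to output
Postfix result: 1 9 * 12 *

1 9 * 12 *


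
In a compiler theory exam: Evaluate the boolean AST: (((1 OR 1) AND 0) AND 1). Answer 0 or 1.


Step 1: Evaluate inner node
  1 OR 1 = 1
Step 2: Evaluate next node
  1 AND 0 = 0
Step 3: Evaluate root node
  0 AND 1 = 0

0


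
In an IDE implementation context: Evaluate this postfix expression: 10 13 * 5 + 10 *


Processing tokens left to right:
Push 10, Push 13
Pop 10 and 13, compute 10 * 13 = 130, push 130
Push 5
Pop 130 and 5, compute 130 + 5 = 135, push 135
Push 10
Pop 135 and 10, compute 135 * 10 = 1350, push 1350
Stack result: 1350

1350


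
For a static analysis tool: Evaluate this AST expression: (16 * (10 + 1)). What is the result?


Expression: (16 * (10 + 1))
Evaluating step by step:
  10 + 1 = 11
  16 * 11 = 176
Result: 176

176


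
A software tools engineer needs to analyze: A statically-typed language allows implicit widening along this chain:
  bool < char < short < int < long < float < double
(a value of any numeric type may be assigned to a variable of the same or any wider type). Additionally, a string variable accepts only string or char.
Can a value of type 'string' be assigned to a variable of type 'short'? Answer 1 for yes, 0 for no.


Target variable type: short
Source value type: string
Rule: string cannot widen to any numeric type
Result: 0

0


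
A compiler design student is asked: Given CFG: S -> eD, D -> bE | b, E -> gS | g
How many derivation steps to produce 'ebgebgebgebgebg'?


Grammar: S -> eD, D -> bE | b, E -> gS | g
Deriving 'ebgebgebgebgebg':
Step 1: S -> eD => eD
Step 2: D -> bE => ebE
Step 3: E -> gS => ebgS
Step 4: S -> eD => ebgeD
Step 5: D -> bE => ebgebE
Step 6: E -> gS => ebgebgS
Step 7: S -> eD => ebgebgeD
Step 8: D -> bE => ebgebgebE
Step 9: E -> gS => ebgebgebgS
Step 10: S -> eD => ebgebgebgeD
Step 11: D -> bE => ebgebgebgebE
Step 12: E -> gS => ebgebgebgebgS
Step 13: S -> eD => ebgebgebgebgeD
Step 14: D -> bE => ebgebgebgebgebE
Step 15: E -> g => ebgebgebgebgebg
Total derivation steps: 15

15


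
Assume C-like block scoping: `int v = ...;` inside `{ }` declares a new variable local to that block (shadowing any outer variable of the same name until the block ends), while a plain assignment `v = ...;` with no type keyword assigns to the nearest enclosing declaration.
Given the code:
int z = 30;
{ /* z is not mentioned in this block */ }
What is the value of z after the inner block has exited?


Analyzing scoping rules:
Outer scope: declares z = 30
Inner block: z is neither redeclared nor assigned -> unchanged
After the block -> 30
Result: 30

30


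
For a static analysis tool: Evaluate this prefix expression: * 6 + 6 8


Parsing prefix expression: * 6 + 6 8
Step 1: Innermost operation '+ 6 8'
  6 + 8 = 14
Step 2: Outer operation '* 6 [14]'
  6 * 14 = 84

84


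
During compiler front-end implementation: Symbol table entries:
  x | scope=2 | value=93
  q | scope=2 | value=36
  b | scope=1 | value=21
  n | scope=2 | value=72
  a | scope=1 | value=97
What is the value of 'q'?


Searching symbol table for 'q':
  x | scope=2 | value=93
  q | scope=2 | value=36 <- MATCH
  b | scope=1 | value=21
  n | scope=2 | value=72
  a | scope=1 | value=97
Found 'q' at scope 2 with value 36

36


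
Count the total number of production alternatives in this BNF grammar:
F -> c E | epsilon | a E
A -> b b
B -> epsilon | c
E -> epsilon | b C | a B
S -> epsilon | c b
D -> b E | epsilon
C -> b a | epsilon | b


Counting alternatives per rule:
  F: 3 alternative(s)
  A: 1 alternative(s)
  B: 2 alternative(s)
  E: 3 alternative(s)
  S: 2 alternative(s)
  D: 2 alternative(s)
  C: 3 alternative(s)
Sum: 3 + 1 + 2 + 3 + 2 + 2 + 3 = 16

16


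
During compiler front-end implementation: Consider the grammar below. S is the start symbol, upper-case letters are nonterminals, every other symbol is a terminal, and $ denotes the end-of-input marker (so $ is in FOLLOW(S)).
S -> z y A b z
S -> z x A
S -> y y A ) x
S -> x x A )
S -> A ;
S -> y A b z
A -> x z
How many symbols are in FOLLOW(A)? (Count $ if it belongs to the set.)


S is the start symbol and does not occur in any rule body, so FOLLOW(S) = {$}.
Examining every occurrence of A in a rule body:
  S -> z y A b z : A is followed by terminal 'b' -> add 'b'
  S -> z x A : A is at the right end -> add FOLLOW(S) = {$}
  S -> y y A ) x : A is followed by terminal ')' -> add ')'
  S -> x x A ) : A is followed by terminal ')' -> add ')' (already in the set)
  S -> A ; : A is followed by terminal ';' -> add ';'
  S -> y A b z : A is followed by terminal 'b' -> add 'b' (already in the set)
  A -> x z : A does not occur in the body -> contributes nothing
FOLLOW(A) = {), ;, b, $}
Count: 4

4


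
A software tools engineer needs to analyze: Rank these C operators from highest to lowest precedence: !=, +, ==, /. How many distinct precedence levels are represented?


Looking up precedence for each operator:
  != -> precedence 3
  + -> precedence 5
  == -> precedence 3
  / -> precedence 6
Sorted highest to lowest: /, +, !=, ==
Distinct precedence values: [6, 5, 3]
Number of distinct levels: 3

3


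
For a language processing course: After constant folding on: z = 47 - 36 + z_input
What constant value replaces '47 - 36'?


Identifying constant sub-expression:
  Original: z = 47 - 36 + z_input
  47 and 36 are both compile-time constants
  Evaluating: 47 - 36 = 11
  After folding: z = 11 + z_input

11


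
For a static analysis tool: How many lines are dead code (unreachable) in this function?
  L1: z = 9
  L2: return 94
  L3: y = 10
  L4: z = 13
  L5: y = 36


Analyzing control flow:
  L1: reachable (before return)
  L2: reachable (return statement)
  L3: DEAD (after return at L2)
  L4: DEAD (after return at L2)
  L5: DEAD (after return at L2)
Return at L2, total lines = 5
Dead lines: L3 through L5
Count: 3

3


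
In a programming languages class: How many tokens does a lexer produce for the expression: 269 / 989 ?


Scanning '269 / 989'
Token 1: '269' -> integer_literal
Token 2: '/' -> operator
Token 3: '989' -> integer_literal
Total tokens: 3

3


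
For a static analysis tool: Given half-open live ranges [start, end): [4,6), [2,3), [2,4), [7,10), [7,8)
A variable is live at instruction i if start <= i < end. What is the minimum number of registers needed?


Live ranges:
  Var0: [4, 6)
  Var1: [2, 3)
  Var2: [2, 4)
  Var3: [7, 10)
  Var4: [7, 8)
Sweep-line events (position, delta, active):
  pos=2 start -> active=1
  pos=2 start -> active=2
  pos=3 end -> active=1
  pos=4 end -> active=0
  pos=4 start -> active=1
  pos=6 end -> active=0
  pos=7 start -> active=1
  pos=7 start -> active=2
  pos=8 end -> active=1
  pos=10 end -> active=0
Maximum simultaneous active: 2
Minimum registers needed: 2

2


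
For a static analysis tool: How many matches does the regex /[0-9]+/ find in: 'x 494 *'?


Pattern: /[0-9]+/ (int literals)
Input: 'x 494 *'
Scanning for matches:
  Match 1: '494'
Total matches: 1

1


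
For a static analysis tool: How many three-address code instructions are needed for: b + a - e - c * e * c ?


Expression: b + a - e - c * e * c
Generating three-address code (respecting * over +/- precedence):
  Instruction 1: t1 = c * e
  Instruction 2: t2 = t1 * c
  Instruction 3: t3 = b + a
  Instruction 4: t4 = t3 - e
  Instruction 5: t5 = t4 - t2
Total instructions: 5

5


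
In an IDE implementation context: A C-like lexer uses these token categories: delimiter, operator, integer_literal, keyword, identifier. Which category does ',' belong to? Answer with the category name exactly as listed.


Token: ','
Checking categories:
  identifier: no
  integer_literal: no
  operator: no
  keyword: no
  delimiter: YES
Category: delimiter

delimiter


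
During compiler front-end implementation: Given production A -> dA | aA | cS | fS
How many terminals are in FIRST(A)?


Production: A -> dA | aA | cS | fS
Examining each alternative for leading terminals:
  A -> dA : first terminal = 'd'
  A -> aA : first terminal = 'a'
  A -> cS : first terminal = 'c'
  A -> fS : first terminal = 'f'
FIRST(A) = {a, c, d, f}
Count: 4

4


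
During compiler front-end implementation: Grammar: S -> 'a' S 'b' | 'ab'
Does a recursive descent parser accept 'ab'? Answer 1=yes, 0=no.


Grammar accepts strings of the form a^n b^n (n >= 1)
Word: 'ab'
Counting: 1 a's and 1 b's
Check: 1 == 1? Yes
Derivation (S -> aSb applied 0 time(s), then S -> ab): S => ab
Accepted

1


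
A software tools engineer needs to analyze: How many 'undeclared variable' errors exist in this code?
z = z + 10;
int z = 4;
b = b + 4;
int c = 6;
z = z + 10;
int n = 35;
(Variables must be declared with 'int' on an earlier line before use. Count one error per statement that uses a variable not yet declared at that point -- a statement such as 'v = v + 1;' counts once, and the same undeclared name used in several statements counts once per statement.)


Scanning code line by line:
  Line 1: use 'z' -> ERROR (undeclared)
  Line 2: declare 'z' -> declared = ['z']
  Line 3: use 'b' -> ERROR (undeclared)
  Line 4: declare 'c' -> declared = ['c', 'z']
  Line 5: use 'z' -> OK (declared)
  Line 6: declare 'n' -> declared = ['c', 'n', 'z']
Total undeclared variable errors: 2

2


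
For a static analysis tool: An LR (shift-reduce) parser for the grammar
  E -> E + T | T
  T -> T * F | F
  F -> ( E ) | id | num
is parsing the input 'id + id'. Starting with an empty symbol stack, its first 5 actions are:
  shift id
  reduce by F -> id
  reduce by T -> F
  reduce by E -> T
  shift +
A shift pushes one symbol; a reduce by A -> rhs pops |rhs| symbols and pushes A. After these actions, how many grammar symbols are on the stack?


Tracking the symbol stack through each action:
  Action 1: shift 'id' : push -> stack = [id] (size 1)
  Action 2: reduce by F -> id : pop 1, push F -> stack = [F] (size 1)
  Action 3: reduce by T -> F : pop 1, push T -> stack = [T] (size 1)
  Action 4: reduce by E -> T : pop 1, push E -> stack = [E] (size 1)
  Action 5: shift '+' : push -> stack = [E, +] (size 2)
Final stack size: 2

2


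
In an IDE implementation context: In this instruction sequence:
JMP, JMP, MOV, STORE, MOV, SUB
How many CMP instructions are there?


Scanning instruction sequence for CMP:
  Position 1: JMP
  Position 2: JMP
  Position 3: MOV
  Position 4: STORE
  Position 5: MOV
  Position 6: SUB
Matches at positions: []
Total CMP count: 0

0


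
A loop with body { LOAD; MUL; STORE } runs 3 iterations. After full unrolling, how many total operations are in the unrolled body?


Loop body operations: LOAD, MUL, STORE (3 ops per iteration)
Unrolling 3 iterations:
  Iteration 1: LOAD, MUL, STORE (3 ops)
  Iteration 2: LOAD, MUL, STORE (3 ops)
  Iteration 3: LOAD, MUL, STORE (3 ops)
Total: 3 iterations * 3 ops/iter = 9 operations

9


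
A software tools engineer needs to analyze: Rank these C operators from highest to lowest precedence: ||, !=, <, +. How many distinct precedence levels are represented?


Looking up precedence for each operator:
  || -> precedence 1
  != -> precedence 3
  < -> precedence 4
  + -> precedence 5
Sorted highest to lowest: +, <, !=, ||
Distinct precedence values: [5, 4, 3, 1]
Number of distinct levels: 4

4


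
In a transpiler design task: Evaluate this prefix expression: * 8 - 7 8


Parsing prefix expression: * 8 - 7 8
Step 1: Innermost operation '- 7 8'
  7 - 8 = -1
Step 2: Outer operation '* 8 [-1]'
  8 * -1 = -8

-8


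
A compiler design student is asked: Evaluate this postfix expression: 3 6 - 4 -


Processing tokens left to right:
Push 3, Push 6
Pop 3 and 6, compute 3 - 6 = -3, push -3
Push 4
Pop -3 and 4, compute -3 - 4 = -7, push -7
Stack result: -7

-7


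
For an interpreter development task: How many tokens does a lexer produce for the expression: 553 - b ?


Scanning '553 - b'
Token 1: '553' -> integer_literal
Token 2: '-' -> operator
Token 3: 'b' -> identifier
Total tokens: 3

3


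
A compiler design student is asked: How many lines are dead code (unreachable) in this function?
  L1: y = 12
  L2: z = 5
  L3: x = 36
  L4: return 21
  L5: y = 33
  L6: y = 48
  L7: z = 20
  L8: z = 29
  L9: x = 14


Analyzing control flow:
  L1: reachable (before return)
  L2: reachable (before return)
  L3: reachable (before return)
  L4: reachable (return statement)
  L5: DEAD (after return at L4)
  L6: DEAD (after return at L4)
  L7: DEAD (after return at L4)
  L8: DEAD (after return at L4)
  L9: DEAD (after return at L4)
Return at L4, total lines = 9
Dead lines: L5 through L9
Count: 5

5


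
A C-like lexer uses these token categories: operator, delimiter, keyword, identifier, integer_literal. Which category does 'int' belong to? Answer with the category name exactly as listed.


Token: 'int'
Checking categories:
  identifier: no
  integer_literal: no
  operator: no
  keyword: YES
  delimiter: no
Category: keyword

keyword


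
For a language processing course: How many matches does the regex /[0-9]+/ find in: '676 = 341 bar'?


Pattern: /[0-9]+/ (int literals)
Input: '676 = 341 bar'
Scanning for matches:
  Match 1: '676'
  Match 2: '341'
Total matches: 2

2


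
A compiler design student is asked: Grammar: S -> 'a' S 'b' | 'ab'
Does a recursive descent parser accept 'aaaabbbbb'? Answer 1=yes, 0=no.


Grammar accepts strings of the form a^n b^n (n >= 1)
Word: 'aaaabbbbb'
Counting: 4 a's and 5 b's
Check: 4 == 5? No
Mismatch: a-count != b-count
Rejected

0
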